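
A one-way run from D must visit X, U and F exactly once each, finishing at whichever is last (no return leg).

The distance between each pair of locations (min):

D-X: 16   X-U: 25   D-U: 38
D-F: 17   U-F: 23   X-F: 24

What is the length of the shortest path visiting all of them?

Shortest open route: 63 min.

There are 3! = 6 possible orderings.
D → X → U → F: 16+25+23 = 64
D → X → F → U: 16+24+23 = 63
D → U → X → F: 38+25+24 = 87
D → U → F → X: 38+23+24 = 85
D → F → X → U: 17+24+25 = 66
D → F → U → X: 17+23+25 = 65
The minimum is 63.
One shortest path: D → X → F → U.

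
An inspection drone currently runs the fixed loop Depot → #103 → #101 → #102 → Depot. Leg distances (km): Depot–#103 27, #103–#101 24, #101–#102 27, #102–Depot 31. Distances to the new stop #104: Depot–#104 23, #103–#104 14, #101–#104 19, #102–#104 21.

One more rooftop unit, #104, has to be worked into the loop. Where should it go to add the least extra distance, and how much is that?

Minimum extra distance: 9 km, inserting #104 between #103 and #101.

Insertion cost between consecutive stops i–j is d(i,#104) + d(#104,j) − d(i,j):
  between Depot and #103: 23 + 14 − 27 = 10
  between #103 and #101: 14 + 19 − 24 = 9
  between #101 and #102: 19 + 21 − 27 = 13
  between #102 and Depot: 21 + 23 − 31 = 13
Cheapest insertion is between #103 and #101, adding 9.
New total = 109 + 9 = 118.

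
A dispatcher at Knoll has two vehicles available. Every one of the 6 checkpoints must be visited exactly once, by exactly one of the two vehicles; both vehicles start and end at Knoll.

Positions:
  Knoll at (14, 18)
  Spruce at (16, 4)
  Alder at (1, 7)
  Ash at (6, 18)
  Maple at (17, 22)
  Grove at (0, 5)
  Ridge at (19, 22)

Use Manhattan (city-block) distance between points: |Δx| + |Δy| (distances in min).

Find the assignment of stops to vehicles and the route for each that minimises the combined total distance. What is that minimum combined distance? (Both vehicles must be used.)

Try each way of splitting the stops between the two vehicles (each non-empty) and, for each split, find the best tour for each vehicle:
  {Spruce} + {Alder, Ash, Maple, Grove, Ridge}: 32 + 72 = 104
  {Alder} + {Spruce, Ash, Maple, Grove, Ridge}: 48 + 74 = 122
  {Spruce, Alder} + {Ash, Maple, Grove, Ridge}: 58 + 72 = 130
  {Ash} + {Spruce, Alder, Maple, Grove, Ridge}: 16 + 74 = 90
  {Spruce, Ash} + {Alder, Maple, Grove, Ridge}: 48 + 72 = 120
  {Alder, Ash} + {Spruce, Maple, Grove, Ridge}: 48 + 74 = 122
  … (31 splits in total)
  {Spruce, Alder, Ash, Grove} + {Maple, Ridge}: 60 + 18 = 78  ← best
Best: vehicle 1 Knoll → Spruce → Grove → Alder → Ash → Knoll = 60; vehicle 2 Knoll → Maple → Ridge → Knoll = 18; combined 78.

Minimum combined distance: 78 min.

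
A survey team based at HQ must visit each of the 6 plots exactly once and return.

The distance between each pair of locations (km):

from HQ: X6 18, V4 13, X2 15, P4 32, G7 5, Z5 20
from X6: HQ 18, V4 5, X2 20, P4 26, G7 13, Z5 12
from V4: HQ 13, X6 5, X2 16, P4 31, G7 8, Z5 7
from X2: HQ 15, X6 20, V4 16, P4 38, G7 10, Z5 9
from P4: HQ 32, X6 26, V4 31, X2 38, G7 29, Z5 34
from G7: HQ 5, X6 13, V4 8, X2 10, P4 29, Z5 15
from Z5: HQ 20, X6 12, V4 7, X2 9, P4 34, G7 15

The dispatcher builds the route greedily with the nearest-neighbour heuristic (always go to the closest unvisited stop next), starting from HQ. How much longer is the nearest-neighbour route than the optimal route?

HQ: G7=5, V4=13, X2=15, X6=18, Z5=20, P4=32 ⇒ G7
G7: V4=8, X2=10, X6=13, Z5=15, P4=29 ⇒ V4
V4: X6=5, Z5=7, X2=16, P4=31 ⇒ X6
X6: Z5=12, X2=20, P4=26 ⇒ Z5
Z5: X2=9, P4=34 ⇒ X2
X2: P4=38 ⇒ P4
NN route HQ → G7 → V4 → X6 → Z5 → X2 → P4 → HQ costs 109.
Optimal: HQ → P4 → X6 → V4 → Z5 → X2 → G7 → HQ costs 94 (by enumerating all 360 distinct tours).
Excess = 109 − 94 = 15.

Excess over optimum: 15 km.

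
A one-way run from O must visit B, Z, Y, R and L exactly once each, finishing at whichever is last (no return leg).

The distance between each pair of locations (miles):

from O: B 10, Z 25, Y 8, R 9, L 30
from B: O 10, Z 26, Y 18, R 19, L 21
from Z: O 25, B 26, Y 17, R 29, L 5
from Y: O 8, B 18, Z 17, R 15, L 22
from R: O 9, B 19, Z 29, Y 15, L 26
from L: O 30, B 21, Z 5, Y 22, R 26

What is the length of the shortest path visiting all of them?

Shortest open route: 66 miles.

There are 5! = 120 possible orderings.
O - B - Z - Y - R - L: 10+26+17+15+26 = 94
O - B - Z - Y - L - R: 10+26+17+22+26 = 101
O - B - Z - R - Y - L: 10+26+29+15+22 = 102
O - B - Z - R - L - Y: 10+26+29+26+22 = 113
O - B - Z - L - Y - R: 10+26+5+22+15 = 78
O - B - Z - L - R - Y: 10+26+5+26+15 = 82
O - B - Y - Z - R - L: 10+18+17+29+26 = 100
O - B - Y - Z - L - R: 10+18+17+5+26 = 76
O - B - Y - R - Z - L: 10+18+15+29+5 = 77
O - B - Y - R - L - Z: 10+18+15+26+5 = 74
O - B - Y - L - Z - R: 10+18+22+5+29 = 84
O - B - Y - L - R - Z: 10+18+22+26+29 = 105
O - B - R - Z - Y - L: 10+19+29+17+22 = 97
O - B - R - Z - L - Y: 10+19+29+5+22 = 85
… (106 more)
O - B - R - Y - Z - L: 10+19+15+17+5 = 66  ← best
The minimum is 66.
One shortest path: O → B → R → Y → Z → L.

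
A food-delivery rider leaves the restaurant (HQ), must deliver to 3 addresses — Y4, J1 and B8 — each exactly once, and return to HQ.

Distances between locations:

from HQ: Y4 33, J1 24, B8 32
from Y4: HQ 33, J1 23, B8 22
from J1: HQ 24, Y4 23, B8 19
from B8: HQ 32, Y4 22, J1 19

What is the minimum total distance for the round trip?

There are 3 distinct closed tours to check (reversals are equivalent).
HQ - Y4 - J1 - B8 - HQ: 33+23+19+32 = 107
HQ - Y4 - B8 - J1 - HQ: 33+22+19+24 = 98
HQ - J1 - Y4 - B8 - HQ: 24+23+22+32 = 101
The minimum is 98.
One optimal route: HQ → Y4 → B8 → J1 → HQ (or its reverse).

Minimum total distance: 98.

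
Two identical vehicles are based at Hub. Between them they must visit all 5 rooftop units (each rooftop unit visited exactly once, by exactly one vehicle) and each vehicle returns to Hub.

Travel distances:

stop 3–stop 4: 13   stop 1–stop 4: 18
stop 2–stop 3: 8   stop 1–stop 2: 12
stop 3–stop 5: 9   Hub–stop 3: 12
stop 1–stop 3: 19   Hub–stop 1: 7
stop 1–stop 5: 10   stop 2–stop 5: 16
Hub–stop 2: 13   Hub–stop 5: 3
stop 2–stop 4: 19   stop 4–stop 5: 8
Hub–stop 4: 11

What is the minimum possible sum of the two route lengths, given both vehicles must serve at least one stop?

Check every non-empty split of the stops between the two vehicles; for each half take its own optimal tour:
  {stop 1} + {stop 2, stop 3, stop 4, stop 5}: 14 + 45 = 59
  {stop 2} + {stop 1, stop 3, stop 4, stop 5}: 26 + 50 = 76
  {stop 1, stop 2} + {stop 3, stop 4, stop 5}: 32 + 36 = 68
  {stop 3} + {stop 1, stop 2, stop 4, stop 5}: 24 + 49 = 73
  {stop 1, stop 3} + {stop 2, stop 4, stop 5}: 38 + 43 = 81
  {stop 2, stop 3} + {stop 1, stop 4, stop 5}: 33 + 36 = 69
  … (15 splits in total)
  {stop 1, stop 2, stop 3, stop 4} + {stop 5}: 51 + 6 = 57  ← best
Best: vehicle 1 Hub → stop 1 → stop 2 → stop 3 → stop 4 → Hub = 51; vehicle 2 Hub → stop 5 → Hub = 6; combined 57.

Minimum combined distance: 57.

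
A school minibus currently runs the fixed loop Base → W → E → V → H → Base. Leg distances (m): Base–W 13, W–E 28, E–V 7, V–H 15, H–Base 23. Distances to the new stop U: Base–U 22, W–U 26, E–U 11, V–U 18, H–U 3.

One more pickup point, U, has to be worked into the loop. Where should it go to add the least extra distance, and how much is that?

Insertion cost between consecutive stops i–j is d(i,U) + d(U,j) − d(i,j):
  between Base and W: 22 + 26 − 13 = 35
  between W and E: 26 + 11 − 28 = 9
  between E and V: 11 + 18 − 7 = 22
  between V and H: 18 + 3 − 15 = 6
  between H and Base: 3 + 22 − 23 = 2
Cheapest insertion is between H and Base, adding 2.
New total = 86 + 2 = 88.

Minimum extra distance: 2 m, inserting U between H and Base.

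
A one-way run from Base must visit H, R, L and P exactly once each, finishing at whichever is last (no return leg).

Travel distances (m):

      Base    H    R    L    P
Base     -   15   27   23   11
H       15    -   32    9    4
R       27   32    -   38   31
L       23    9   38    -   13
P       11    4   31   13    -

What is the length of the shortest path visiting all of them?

62 m — the minimum one-way total.

There are 4! = 24 possible orderings.
Base → H → R → L → P: 15+32+38+13 = 98
Base → H → R → P → L: 15+32+31+13 = 91
Base → H → L → R → P: 15+9+38+31 = 93
Base → H → L → P → R: 15+9+13+31 = 68
Base → H → P → R → L: 15+4+31+38 = 88
Base → H → P → L → R: 15+4+13+38 = 70
Base → R → H → L → P: 27+32+9+13 = 81
Base → R → H → P → L: 27+32+4+13 = 76
Base → R → L → H → P: 27+38+9+4 = 78
Base → R → L → P → H: 27+38+13+4 = 82
Base → R → P → H → L: 27+31+4+9 = 71
Base → R → P → L → H: 27+31+13+9 = 80
Base → L → H → R → P: 23+9+32+31 = 95
Base → L → H → P → R: 23+9+4+31 = 67
… (10 more)
Base → P → H → L → R: 11+4+9+38 = 62  ← best
The minimum is 62.
One shortest path: Base → P → H → L → R.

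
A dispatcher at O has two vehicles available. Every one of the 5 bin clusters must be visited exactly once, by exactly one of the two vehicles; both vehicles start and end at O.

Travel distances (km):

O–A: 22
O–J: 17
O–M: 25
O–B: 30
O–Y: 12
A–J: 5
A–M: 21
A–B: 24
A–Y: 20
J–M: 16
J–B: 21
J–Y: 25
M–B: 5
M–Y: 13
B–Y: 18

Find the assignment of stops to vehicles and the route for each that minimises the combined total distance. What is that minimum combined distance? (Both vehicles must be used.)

100 km — the smallest possible combined total.

There are 2^4 − 1 = 15 ways to divide the 5 stops into two non-empty groups. For each, the best each vehicle can do is its own shortest tour through its group:
  {A} + {J, M, B, Y}: 44 + 68 = 112
  {J} + {A, M, B, Y}: 34 + 76 = 110
  {A, J} + {M, B, Y}: 44 + 60 = 104
  {M} + {A, J, B, Y}: 50 + 76 = 126
  {A, M} + {J, B, Y}: 68 + 68 = 136
  {J, M} + {A, B, Y}: 58 + 76 = 134
  … (15 splits in total)
  {A, J, M, B} + {Y}: 76 + 24 = 100  ← best
Best: vehicle 1 O → J → A → B → M → O = 76; vehicle 2 O → Y → O = 24; combined 100.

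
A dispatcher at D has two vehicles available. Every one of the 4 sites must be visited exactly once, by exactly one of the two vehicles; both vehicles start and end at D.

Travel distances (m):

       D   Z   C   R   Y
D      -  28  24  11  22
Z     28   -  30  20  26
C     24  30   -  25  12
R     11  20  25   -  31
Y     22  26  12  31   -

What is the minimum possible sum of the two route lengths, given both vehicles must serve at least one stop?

Minimum combined distance: 112 m.

Check every non-empty split of the stops between the two vehicles; for each half take its own optimal tour:
  {Z} + {C, R, Y}: 56 + 70 = 126
  {C} + {Z, R, Y}: 48 + 79 = 127
  {Z, C} + {R, Y}: 82 + 64 = 146
  {R} + {Z, C, Y}: 22 + 90 = 112
  {Z, R} + {C, Y}: 59 + 58 = 117
  {C, R} + {Z, Y}: 60 + 76 = 136
  … (7 splits in total)
Best: vehicle 1 D → R → D = 22; vehicle 2 D → Z → Y → C → D = 90; combined 112.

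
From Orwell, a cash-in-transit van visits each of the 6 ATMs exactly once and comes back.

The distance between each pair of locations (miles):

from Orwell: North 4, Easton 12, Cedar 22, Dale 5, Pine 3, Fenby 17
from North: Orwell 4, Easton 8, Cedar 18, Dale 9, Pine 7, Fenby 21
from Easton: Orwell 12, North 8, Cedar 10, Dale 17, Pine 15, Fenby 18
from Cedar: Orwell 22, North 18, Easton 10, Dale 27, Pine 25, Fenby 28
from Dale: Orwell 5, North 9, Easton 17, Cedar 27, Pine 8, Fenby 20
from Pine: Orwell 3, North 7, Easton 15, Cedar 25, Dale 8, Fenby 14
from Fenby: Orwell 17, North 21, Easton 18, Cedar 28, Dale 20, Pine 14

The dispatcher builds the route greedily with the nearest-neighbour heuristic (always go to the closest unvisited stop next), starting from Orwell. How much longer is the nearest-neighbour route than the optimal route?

15 miles longer than the optimal tour.

From Orwell: Pine=3, North=4, Dale=5, Easton=12, Fenby=17, Cedar=22 → choose Pine (3).
From Pine: North=7, Dale=8, Fenby=14, Easton=15, Cedar=25 → choose North (7).
From North: Easton=8, Dale=9, Cedar=18, Fenby=21 → choose Easton (8).
From Easton: Cedar=10, Dale=17, Fenby=18 → choose Cedar (10).
From Cedar: Dale=27, Fenby=28 → choose Dale (27).
From Dale: Fenby=20 → choose Fenby (20).
NN route Orwell → Pine → North → Easton → Cedar → Dale → Fenby → Orwell costs 92.
Optimal: Orwell → North → Easton → Cedar → Fenby → Pine → Dale → Orwell costs 77 (by enumerating all 360 distinct tours).
Excess = 92 − 77 = 15.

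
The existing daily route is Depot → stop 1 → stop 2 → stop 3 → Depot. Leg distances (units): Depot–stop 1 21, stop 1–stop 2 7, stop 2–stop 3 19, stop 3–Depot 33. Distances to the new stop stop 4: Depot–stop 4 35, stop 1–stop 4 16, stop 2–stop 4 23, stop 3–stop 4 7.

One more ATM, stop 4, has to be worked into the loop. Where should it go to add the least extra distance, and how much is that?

+9 — insert stop 4 between stop 3 and Depot.

Insertion cost between consecutive stops i–j is d(i,stop 4) + d(stop 4,j) − d(i,j):
  between Depot and stop 1: 35 + 16 − 21 = 30
  between stop 1 and stop 2: 16 + 23 − 7 = 32
  between stop 2 and stop 3: 23 + 7 − 19 = 11
  between stop 3 and Depot: 7 + 35 − 33 = 9
Cheapest insertion is between stop 3 and Depot, adding 9.
New total = 80 + 9 = 89.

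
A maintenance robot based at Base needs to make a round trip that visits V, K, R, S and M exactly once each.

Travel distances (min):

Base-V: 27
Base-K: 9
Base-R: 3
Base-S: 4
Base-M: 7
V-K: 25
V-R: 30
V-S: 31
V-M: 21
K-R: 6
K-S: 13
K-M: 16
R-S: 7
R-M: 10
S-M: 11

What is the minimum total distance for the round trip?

70 min — the shortest possible round trip.

There are 60 distinct closed tours to check (reversals are equivalent).
Base-V-K-R-S-M-Base: 27+25+6+7+11+7 = 83
Base-V-K-R-M-S-Base: 27+25+6+10+11+4 = 83
Base-V-K-S-R-M-Base: 27+25+13+7+10+7 = 89
Base-V-K-S-M-R-Base: 27+25+13+11+10+3 = 89
Base-V-K-M-R-S-Base: 27+25+16+10+7+4 = 89
Base-V-K-M-S-R-Base: 27+25+16+11+7+3 = 89
Base-V-R-K-S-M-Base: 27+30+6+13+11+7 = 94
Base-V-R-K-M-S-Base: 27+30+6+16+11+4 = 94
Base-V-R-S-K-M-Base: 27+30+7+13+16+7 = 100
Base-V-R-S-M-K-Base: 27+30+7+11+16+9 = 100
Base-V-R-M-K-S-Base: 27+30+10+16+13+4 = 100
Base-V-R-M-S-K-Base: 27+30+10+11+13+9 = 100
Base-V-S-K-R-M-Base: 27+31+13+6+10+7 = 94
Base-V-S-K-M-R-Base: 27+31+13+16+10+3 = 100
… (46 more)
Base-R-K-V-M-S-Base: 3+6+25+21+11+4 = 70  ← best
The minimum is 70.
One optimal route: Base → R → K → V → M → S → Base (or its reverse).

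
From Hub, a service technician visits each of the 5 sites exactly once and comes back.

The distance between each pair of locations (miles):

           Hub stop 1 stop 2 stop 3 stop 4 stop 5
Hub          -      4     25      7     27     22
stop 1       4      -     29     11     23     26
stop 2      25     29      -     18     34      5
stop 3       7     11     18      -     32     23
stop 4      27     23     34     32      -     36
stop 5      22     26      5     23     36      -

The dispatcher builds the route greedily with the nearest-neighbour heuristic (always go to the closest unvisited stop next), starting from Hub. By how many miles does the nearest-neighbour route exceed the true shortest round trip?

The nearest-neighbour route is 8 miles longer than optimal.

Hub: stop 1=4, stop 3=7, stop 5=22, stop 2=25, stop 4=27 ⇒ stop 1
stop 1: stop 3=11, stop 4=23, stop 5=26, stop 2=29 ⇒ stop 3
stop 3: stop 2=18, stop 5=23, stop 4=32 ⇒ stop 2
stop 2: stop 5=5, stop 4=34 ⇒ stop 5
stop 5: stop 4=36 ⇒ stop 4
NN route Hub → stop 1 → stop 3 → stop 2 → stop 5 → stop 4 → Hub costs 101.
Optimal: Hub → stop 1 → stop 4 → stop 5 → stop 2 → stop 3 → Hub costs 93 (by enumerating all 60 distinct tours).
Excess = 101 − 93 = 8.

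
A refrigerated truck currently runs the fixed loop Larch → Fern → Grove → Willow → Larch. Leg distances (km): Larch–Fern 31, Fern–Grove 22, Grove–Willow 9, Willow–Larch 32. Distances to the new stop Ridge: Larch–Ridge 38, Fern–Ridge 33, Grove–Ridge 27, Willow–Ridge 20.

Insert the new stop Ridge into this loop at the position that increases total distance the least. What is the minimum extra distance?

Insertion cost between consecutive stops i–j is d(i,Ridge) + d(Ridge,j) − d(i,j):
  between Larch and Fern: 38 + 33 − 31 = 40
  between Fern and Grove: 33 + 27 − 22 = 38
  between Grove and Willow: 27 + 20 − 9 = 38
  between Willow and Larch: 20 + 38 − 32 = 26
Cheapest insertion is between Willow and Larch, adding 26.
New total = 94 + 26 = 120.

+26 km — insert Ridge between Willow and Larch.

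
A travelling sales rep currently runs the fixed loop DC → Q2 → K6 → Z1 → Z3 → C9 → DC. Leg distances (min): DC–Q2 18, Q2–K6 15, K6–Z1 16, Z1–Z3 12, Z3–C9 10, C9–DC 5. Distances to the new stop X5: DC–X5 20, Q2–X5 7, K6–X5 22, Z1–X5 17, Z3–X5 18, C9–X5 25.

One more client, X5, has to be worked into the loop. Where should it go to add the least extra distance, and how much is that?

Minimum extra distance: 9 min, inserting X5 between DC and Q2.

Insertion cost between consecutive stops i–j is d(i,X5) + d(X5,j) − d(i,j):
  between DC and Q2: 20 + 7 − 18 = 9
  between Q2 and K6: 7 + 22 − 15 = 14
  between K6 and Z1: 22 + 17 − 16 = 23
  between Z1 and Z3: 17 + 18 − 12 = 23
  between Z3 and C9: 18 + 25 − 10 = 33
  between C9 and DC: 25 + 20 − 5 = 40
Cheapest insertion is between DC and Q2, adding 9.
New total = 76 + 9 = 85.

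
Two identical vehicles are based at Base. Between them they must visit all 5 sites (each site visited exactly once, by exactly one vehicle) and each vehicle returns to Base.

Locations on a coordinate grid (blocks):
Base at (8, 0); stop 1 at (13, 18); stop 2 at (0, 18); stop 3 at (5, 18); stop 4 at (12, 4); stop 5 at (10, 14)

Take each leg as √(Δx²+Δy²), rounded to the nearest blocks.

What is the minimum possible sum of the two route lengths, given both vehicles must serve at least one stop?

Minimum combined distance: 64 blocks.

There are 2^4 − 1 = 15 ways to divide the 5 stops into two non-empty groups. For each, the best each vehicle can do is its own shortest tour through its group:
  {stop 1} + {stop 2, stop 3, stop 4, stop 5}: 38 + 47 = 85
  {stop 2} + {stop 1, stop 3, stop 4, stop 5}: 40 + 47 = 87
  {stop 1, stop 2} + {stop 3, stop 4, stop 5}: 52 + 40 = 92
  {stop 3} + {stop 1, stop 2, stop 4, stop 5}: 36 + 54 = 90
  {stop 1, stop 3} + {stop 2, stop 4, stop 5}: 45 + 47 = 92
  {stop 2, stop 3} + {stop 1, stop 4, stop 5}: 43 + 39 = 82
  … (15 splits in total)
  {stop 4} + {stop 1, stop 2, stop 3, stop 5}: 12 + 52 = 64  ← best
Best: vehicle 1 Base → stop 4 → Base = 12; vehicle 2 Base → stop 2 → stop 3 → stop 1 → stop 5 → Base = 52; combined 64.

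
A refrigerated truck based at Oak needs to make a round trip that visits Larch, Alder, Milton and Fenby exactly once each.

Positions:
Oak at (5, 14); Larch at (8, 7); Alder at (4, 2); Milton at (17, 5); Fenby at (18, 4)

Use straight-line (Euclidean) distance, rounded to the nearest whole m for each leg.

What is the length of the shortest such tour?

44 m — the shortest possible round trip.

Oak→Larch→Alder→Milton→Fenby→Oak: 8+6+13+1+16 = 44
Oak→Larch→Alder→Fenby→Milton→Oak: 8+6+14+1+15 = 44
Oak→Larch→Milton→Alder→Fenby→Oak: 8+9+13+14+16 = 60
Oak→Larch→Milton→Fenby→Alder→Oak: 8+9+1+14+12 = 44
Oak→Larch→Fenby→Alder→Milton→Oak: 8+10+14+13+15 = 60
Oak→Larch→Fenby→Milton→Alder→Oak: 8+10+1+13+12 = 44
Oak→Alder→Larch→Milton→Fenby→Oak: 12+6+9+1+16 = 44
Oak→Alder→Larch→Fenby→Milton→Oak: 12+6+10+1+15 = 44
Oak→Alder→Milton→Larch→Fenby→Oak: 12+13+9+10+16 = 60
Oak→Alder→Fenby→Larch→Milton→Oak: 12+14+10+9+15 = 60
Oak→Milton→Larch→Alder→Fenby→Oak: 15+9+6+14+16 = 60
Oak→Milton→Alder→Larch→Fenby→Oak: 15+13+6+10+16 = 60
The minimum is 44.
One optimal route: Oak → Larch → Alder → Milton → Fenby → Oak (or its reverse).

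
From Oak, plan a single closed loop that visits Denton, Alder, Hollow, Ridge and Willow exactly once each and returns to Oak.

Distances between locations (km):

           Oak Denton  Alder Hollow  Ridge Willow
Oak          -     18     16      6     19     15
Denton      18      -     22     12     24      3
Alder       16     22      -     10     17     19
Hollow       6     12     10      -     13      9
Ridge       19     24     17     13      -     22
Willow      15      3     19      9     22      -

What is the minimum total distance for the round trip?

Minimum total distance: 75 km.

There are 60 distinct closed tours to check (reversals are equivalent).
Oak→Denton→Alder→Hollow→Ridge→Willow→Oak: 18+22+10+13+22+15 = 100
Oak→Denton→Alder→Hollow→Willow→Ridge→Oak: 18+22+10+9+22+19 = 100
Oak→Denton→Alder→Ridge→Hollow→Willow→Oak: 18+22+17+13+9+15 = 94
Oak→Denton→Alder→Ridge→Willow→Hollow→Oak: 18+22+17+22+9+6 = 94
Oak→Denton→Alder→Willow→Hollow→Ridge→Oak: 18+22+19+9+13+19 = 100
Oak→Denton→Alder→Willow→Ridge→Hollow→Oak: 18+22+19+22+13+6 = 100
Oak→Denton→Hollow→Alder→Ridge→Willow→Oak: 18+12+10+17+22+15 = 94
Oak→Denton→Hollow→Alder→Willow→Ridge→Oak: 18+12+10+19+22+19 = 100
Oak→Denton→Hollow→Ridge→Alder→Willow→Oak: 18+12+13+17+19+15 = 94
Oak→Denton→Hollow→Ridge→Willow→Alder→Oak: 18+12+13+22+19+16 = 100
Oak→Denton→Hollow→Willow→Alder→Ridge→Oak: 18+12+9+19+17+19 = 94
Oak→Denton→Hollow→Willow→Ridge→Alder→Oak: 18+12+9+22+17+16 = 94
Oak→Denton→Ridge→Alder→Hollow→Willow→Oak: 18+24+17+10+9+15 = 93
Oak→Denton→Ridge→Alder→Willow→Hollow→Oak: 18+24+17+19+9+6 = 93
… (46 more)
Oak→Alder→Ridge→Denton→Willow→Hollow→Oak: 16+17+24+3+9+6 = 75  ← best
The minimum is 75.
One optimal route: Oak → Alder → Ridge → Denton → Willow → Hollow → Oak (or its reverse).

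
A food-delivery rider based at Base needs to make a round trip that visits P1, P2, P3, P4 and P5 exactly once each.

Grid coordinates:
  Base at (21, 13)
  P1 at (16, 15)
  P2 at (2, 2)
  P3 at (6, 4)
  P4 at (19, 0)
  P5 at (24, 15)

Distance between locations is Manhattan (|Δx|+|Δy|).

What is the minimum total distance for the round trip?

74 — the shortest possible round trip.

Base→P1→P2→P3→P4→P5→Base: 7+27+6+17+20+5 = 82
Base→P1→P2→P3→P5→P4→Base: 7+27+6+29+20+15 = 104
Base→P1→P2→P4→P3→P5→Base: 7+27+19+17+29+5 = 104
Base→P1→P2→P4→P5→P3→Base: 7+27+19+20+29+24 = 126
Base→P1→P2→P5→P3→P4→Base: 7+27+35+29+17+15 = 130
Base→P1→P2→P5→P4→P3→Base: 7+27+35+20+17+24 = 130
Base→P1→P3→P2→P4→P5→Base: 7+21+6+19+20+5 = 78
Base→P1→P3→P2→P5→P4→Base: 7+21+6+35+20+15 = 104
Base→P1→P3→P4→P2→P5→Base: 7+21+17+19+35+5 = 104
Base→P1→P3→P4→P5→P2→Base: 7+21+17+20+35+30 = 130
Base→P1→P3→P5→P2→P4→Base: 7+21+29+35+19+15 = 126
Base→P1→P3→P5→P4→P2→Base: 7+21+29+20+19+30 = 126
Base→P1→P4→P2→P3→P5→Base: 7+18+19+6+29+5 = 84
Base→P1→P4→P2→P5→P3→Base: 7+18+19+35+29+24 = 132
… (46 more)
Base→P4→P2→P3→P1→P5→Base: 15+19+6+21+8+5 = 74  ← best
The minimum is 74.
One optimal route: Base → P4 → P2 → P3 → P1 → P5 → Base (or its reverse).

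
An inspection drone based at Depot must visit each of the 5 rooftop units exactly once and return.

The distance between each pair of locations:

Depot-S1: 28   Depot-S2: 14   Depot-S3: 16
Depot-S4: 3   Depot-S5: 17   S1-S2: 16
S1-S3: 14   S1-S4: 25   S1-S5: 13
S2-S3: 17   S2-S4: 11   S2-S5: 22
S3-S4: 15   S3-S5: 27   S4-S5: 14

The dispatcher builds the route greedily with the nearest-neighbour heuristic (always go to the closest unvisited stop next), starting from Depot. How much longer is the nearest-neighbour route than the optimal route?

From Depot: S4=3, S2=14, S3=16, S5=17, S1=28 → choose S4 (3).
From S4: S2=11, S5=14, S3=15, S1=25 → choose S2 (11).
From S2: S1=16, S3=17, S5=22 → choose S1 (16).
From S1: S5=13, S3=14 → choose S5 (13).
From S5: S3=27 → choose S3 (27).
NN route Depot → S4 → S2 → S1 → S5 → S3 → Depot costs 86.
Optimal: Depot → S2 → S3 → S1 → S5 → S4 → Depot costs 75 (by enumerating all 60 distinct tours).
Excess = 86 − 75 = 11.

Excess over optimum: 11.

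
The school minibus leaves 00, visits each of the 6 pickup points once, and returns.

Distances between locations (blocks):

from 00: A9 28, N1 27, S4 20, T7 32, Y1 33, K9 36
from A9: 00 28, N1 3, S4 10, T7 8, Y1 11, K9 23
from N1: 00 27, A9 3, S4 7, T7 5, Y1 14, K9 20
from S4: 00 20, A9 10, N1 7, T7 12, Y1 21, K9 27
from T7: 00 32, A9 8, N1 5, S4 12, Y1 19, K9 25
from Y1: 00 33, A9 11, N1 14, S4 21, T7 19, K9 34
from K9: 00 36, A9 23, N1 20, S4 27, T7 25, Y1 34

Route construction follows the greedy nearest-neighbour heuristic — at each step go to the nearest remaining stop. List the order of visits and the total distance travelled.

Nearest-neighbour total = 127 blocks; route 00 → S4 → N1 → A9 → T7 → Y1 → K9 → 00.

From 00: distances to unvisited — S4=20, N1=27, A9=28, T7=32, Y1=33, K9=36. Nearest is S4 (20).
From S4: distances to unvisited — N1=7, A9=10, T7=12, Y1=21, K9=27. Nearest is N1 (7).
From N1: distances to unvisited — A9=3, T7=5, Y1=14, K9=20. Nearest is A9 (3).
From A9: distances to unvisited — T7=8, Y1=11, K9=23. Nearest is T7 (8).
From T7: distances to unvisited — Y1=19, K9=25. Nearest is Y1 (19).
From Y1: distances to unvisited — K9=34. Nearest is K9 (34).
Return K9→00: 36.
Total = 20 + 7 + 3 + 8 + 19 + 34 + 36 = 127.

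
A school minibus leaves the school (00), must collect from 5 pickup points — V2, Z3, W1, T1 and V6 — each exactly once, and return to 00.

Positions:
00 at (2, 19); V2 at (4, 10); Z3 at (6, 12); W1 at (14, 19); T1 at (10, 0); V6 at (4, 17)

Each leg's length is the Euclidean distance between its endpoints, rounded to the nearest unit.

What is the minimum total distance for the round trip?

54 — the shortest possible round trip.

There are 60 distinct closed tours to check (reversals are equivalent).
00 - V2 - Z3 - W1 - T1 - V6 - 00: 9+3+11+19+18+3 = 63
00 - V2 - Z3 - W1 - V6 - T1 - 00: 9+3+11+10+18+21 = 72
00 - V2 - Z3 - T1 - W1 - V6 - 00: 9+3+13+19+10+3 = 57
00 - V2 - Z3 - T1 - V6 - W1 - 00: 9+3+13+18+10+12 = 65
00 - V2 - Z3 - V6 - W1 - T1 - 00: 9+3+5+10+19+21 = 67
00 - V2 - Z3 - V6 - T1 - W1 - 00: 9+3+5+18+19+12 = 66
00 - V2 - W1 - Z3 - T1 - V6 - 00: 9+13+11+13+18+3 = 67
00 - V2 - W1 - Z3 - V6 - T1 - 00: 9+13+11+5+18+21 = 77
00 - V2 - W1 - T1 - Z3 - V6 - 00: 9+13+19+13+5+3 = 62
00 - V2 - W1 - T1 - V6 - Z3 - 00: 9+13+19+18+5+8 = 72
00 - V2 - W1 - V6 - Z3 - T1 - 00: 9+13+10+5+13+21 = 71
00 - V2 - W1 - V6 - T1 - Z3 - 00: 9+13+10+18+13+8 = 71
00 - V2 - T1 - Z3 - W1 - V6 - 00: 9+12+13+11+10+3 = 58
00 - V2 - T1 - Z3 - V6 - W1 - 00: 9+12+13+5+10+12 = 61
… (46 more)
00 - W1 - T1 - V2 - Z3 - V6 - 00: 12+19+12+3+5+3 = 54  ← best
The minimum is 54.
One optimal route: 00 → W1 → T1 → V2 → Z3 → V6 → 00 (or its reverse).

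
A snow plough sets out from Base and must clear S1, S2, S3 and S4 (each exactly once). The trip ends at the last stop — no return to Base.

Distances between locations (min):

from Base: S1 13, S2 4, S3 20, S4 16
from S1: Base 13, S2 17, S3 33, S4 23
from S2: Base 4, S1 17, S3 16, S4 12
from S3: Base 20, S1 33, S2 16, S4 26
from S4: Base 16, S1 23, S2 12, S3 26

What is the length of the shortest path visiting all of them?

Shortest open route: 64 min.

There are 4! = 24 possible orderings.
Base - S1 - S2 - S3 - S4: 13+17+16+26 = 72
Base - S1 - S2 - S4 - S3: 13+17+12+26 = 68
Base - S1 - S3 - S2 - S4: 13+33+16+12 = 74
Base - S1 - S3 - S4 - S2: 13+33+26+12 = 84
Base - S1 - S4 - S2 - S3: 13+23+12+16 = 64
Base - S1 - S4 - S3 - S2: 13+23+26+16 = 78
Base - S2 - S1 - S3 - S4: 4+17+33+26 = 80
Base - S2 - S1 - S4 - S3: 4+17+23+26 = 70
Base - S2 - S3 - S1 - S4: 4+16+33+23 = 76
Base - S2 - S3 - S4 - S1: 4+16+26+23 = 69
Base - S2 - S4 - S1 - S3: 4+12+23+33 = 72
Base - S2 - S4 - S3 - S1: 4+12+26+33 = 75
Base - S3 - S1 - S2 - S4: 20+33+17+12 = 82
Base - S3 - S1 - S4 - S2: 20+33+23+12 = 88
… (10 more)
The minimum is 64.
One shortest path: Base → S1 → S4 → S2 → S3.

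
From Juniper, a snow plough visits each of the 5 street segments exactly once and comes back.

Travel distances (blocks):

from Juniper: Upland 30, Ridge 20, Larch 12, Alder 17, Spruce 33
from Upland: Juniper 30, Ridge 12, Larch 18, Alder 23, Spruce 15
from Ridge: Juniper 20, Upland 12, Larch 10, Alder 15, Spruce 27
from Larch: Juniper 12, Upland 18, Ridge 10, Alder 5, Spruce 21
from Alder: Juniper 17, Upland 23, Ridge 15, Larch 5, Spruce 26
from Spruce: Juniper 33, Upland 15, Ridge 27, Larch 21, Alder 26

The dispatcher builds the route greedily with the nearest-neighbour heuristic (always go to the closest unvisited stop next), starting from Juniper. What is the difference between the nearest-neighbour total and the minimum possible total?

Excess over optimum: 2 blocks.

From Juniper: Larch=12, Alder=17, Ridge=20, Upland=30, Spruce=33 → choose Larch (12).
From Larch: Alder=5, Ridge=10, Upland=18, Spruce=21 → choose Alder (5).
From Alder: Ridge=15, Upland=23, Spruce=26 → choose Ridge (15).
From Ridge: Upland=12, Spruce=27 → choose Upland (12).
From Upland: Spruce=15 → choose Spruce (15).
NN route Juniper → Larch → Alder → Ridge → Upland → Spruce → Juniper costs 92.
Optimal: Juniper → Ridge → Upland → Spruce → Larch → Alder → Juniper costs 90 (by enumerating all 60 distinct tours).
Excess = 92 − 90 = 2.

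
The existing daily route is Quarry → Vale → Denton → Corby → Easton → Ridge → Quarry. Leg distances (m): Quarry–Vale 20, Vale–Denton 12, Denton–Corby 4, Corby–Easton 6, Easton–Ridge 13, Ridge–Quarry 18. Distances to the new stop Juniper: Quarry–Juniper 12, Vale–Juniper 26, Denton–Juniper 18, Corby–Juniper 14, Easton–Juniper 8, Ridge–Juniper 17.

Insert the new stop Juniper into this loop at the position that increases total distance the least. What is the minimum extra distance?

+11 m — insert Juniper between Ridge and Quarry.

Insertion cost between consecutive stops i–j is d(i,Juniper) + d(Juniper,j) − d(i,j):
  between Quarry and Vale: 12 + 26 − 20 = 18
  between Vale and Denton: 26 + 18 − 12 = 32
  between Denton and Corby: 18 + 14 − 4 = 28
  between Corby and Easton: 14 + 8 − 6 = 16
  between Easton and Ridge: 8 + 17 − 13 = 12
  between Ridge and Quarry: 17 + 12 − 18 = 11
Cheapest insertion is between Ridge and Quarry, adding 11.
New total = 73 + 11 = 84.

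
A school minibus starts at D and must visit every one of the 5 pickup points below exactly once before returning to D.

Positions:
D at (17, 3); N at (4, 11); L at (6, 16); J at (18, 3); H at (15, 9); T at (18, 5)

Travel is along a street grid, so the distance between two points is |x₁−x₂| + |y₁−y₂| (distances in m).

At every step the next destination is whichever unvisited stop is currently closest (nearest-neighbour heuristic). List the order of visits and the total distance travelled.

D → [J:1 / T:3 / H:8 / N:21 / L:24] → J (1)
J → [T:2 / H:9 / N:22 / L:25] → T (2)
T → [H:7 / N:20 / L:23] → H (7)
H → [N:13 / L:16] → N (13)
N → [L:7] → L (7)
Return L→D: 24.
Total = 1 + 2 + 7 + 13 + 7 + 24 = 54.

Total distance 54 m via the nearest-neighbour route D → J → T → H → N → L → D.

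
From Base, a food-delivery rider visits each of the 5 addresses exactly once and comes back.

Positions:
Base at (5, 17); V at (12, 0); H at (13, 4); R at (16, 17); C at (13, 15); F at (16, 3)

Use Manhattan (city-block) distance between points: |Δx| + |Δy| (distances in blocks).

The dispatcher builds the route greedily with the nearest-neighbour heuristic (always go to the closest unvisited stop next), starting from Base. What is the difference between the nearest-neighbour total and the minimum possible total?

From Base: C=10, R=11, H=21, V=24, F=25 → choose C (10).
From C: R=5, H=11, F=15, V=16 → choose R (5).
From R: F=14, H=16, V=21 → choose F (14).
From F: H=4, V=7 → choose H (4).
From H: V=5 → choose V (5).
NN route Base → C → R → F → H → V → Base costs 62.
Optimal: Base → R → F → V → H → C → Base costs 58 (by enumerating all 60 distinct tours).
Excess = 62 − 58 = 4.

Excess over optimum: 4 blocks.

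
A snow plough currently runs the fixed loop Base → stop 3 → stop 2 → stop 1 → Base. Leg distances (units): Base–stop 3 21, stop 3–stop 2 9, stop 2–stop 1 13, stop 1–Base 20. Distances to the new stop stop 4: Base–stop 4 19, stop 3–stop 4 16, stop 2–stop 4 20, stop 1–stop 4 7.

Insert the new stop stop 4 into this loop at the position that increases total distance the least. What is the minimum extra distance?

Minimum extra distance: 6, inserting stop 4 between stop 1 and Base.

Insertion cost between consecutive stops i–j is d(i,stop 4) + d(stop 4,j) − d(i,j):
  between Base and stop 3: 19 + 16 − 21 = 14
  between stop 3 and stop 2: 16 + 20 − 9 = 27
  between stop 2 and stop 1: 20 + 7 − 13 = 14
  between stop 1 and Base: 7 + 19 − 20 = 6
Cheapest insertion is between stop 1 and Base, adding 6.
New total = 63 + 6 = 69.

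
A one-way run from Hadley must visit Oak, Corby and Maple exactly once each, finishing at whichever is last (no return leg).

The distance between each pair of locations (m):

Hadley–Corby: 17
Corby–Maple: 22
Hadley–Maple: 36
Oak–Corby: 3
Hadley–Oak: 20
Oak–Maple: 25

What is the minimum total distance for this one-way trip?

45 m — the minimum one-way total.

There are 3! = 6 possible orderings.
Hadley → Oak → Corby → Maple: 20+3+22 = 45
Hadley → Oak → Maple → Corby: 20+25+22 = 67
Hadley → Corby → Oak → Maple: 17+3+25 = 45
Hadley → Corby → Maple → Oak: 17+22+25 = 64
Hadley → Maple → Oak → Corby: 36+25+3 = 64
Hadley → Maple → Corby → Oak: 36+22+3 = 61
The minimum is 45.
One shortest path: Hadley → Oak → Corby → Maple.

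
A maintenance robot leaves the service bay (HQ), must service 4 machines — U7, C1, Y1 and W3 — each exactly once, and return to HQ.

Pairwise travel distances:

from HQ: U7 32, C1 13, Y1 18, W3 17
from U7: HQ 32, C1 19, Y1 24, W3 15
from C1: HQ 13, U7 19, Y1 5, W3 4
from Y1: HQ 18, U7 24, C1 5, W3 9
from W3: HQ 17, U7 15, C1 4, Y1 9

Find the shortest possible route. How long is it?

Shortest round trip = 74.

HQ-U7-C1-Y1-W3-HQ: 32+19+5+9+17 = 82
HQ-U7-C1-W3-Y1-HQ: 32+19+4+9+18 = 82
HQ-U7-Y1-C1-W3-HQ: 32+24+5+4+17 = 82
HQ-U7-Y1-W3-C1-HQ: 32+24+9+4+13 = 82
HQ-U7-W3-C1-Y1-HQ: 32+15+4+5+18 = 74
HQ-U7-W3-Y1-C1-HQ: 32+15+9+5+13 = 74
HQ-C1-U7-Y1-W3-HQ: 13+19+24+9+17 = 82
HQ-C1-U7-W3-Y1-HQ: 13+19+15+9+18 = 74
HQ-C1-Y1-U7-W3-HQ: 13+5+24+15+17 = 74
HQ-C1-W3-U7-Y1-HQ: 13+4+15+24+18 = 74
HQ-Y1-U7-C1-W3-HQ: 18+24+19+4+17 = 82
HQ-Y1-C1-U7-W3-HQ: 18+5+19+15+17 = 74
The minimum is 74.
One optimal route: HQ → U7 → W3 → C1 → Y1 → HQ (or its reverse).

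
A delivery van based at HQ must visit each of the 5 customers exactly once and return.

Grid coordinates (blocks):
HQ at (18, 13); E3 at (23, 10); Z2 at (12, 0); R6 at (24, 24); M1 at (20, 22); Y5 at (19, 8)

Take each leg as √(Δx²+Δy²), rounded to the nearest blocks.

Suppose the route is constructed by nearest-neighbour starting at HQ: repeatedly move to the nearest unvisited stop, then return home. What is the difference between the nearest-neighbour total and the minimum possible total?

The nearest-neighbour route is 10 blocks longer than optimal.

HQ: Y5=5, E3=6, M1=9, R6=13, Z2=14 ⇒ Y5
Y5: E3=4, Z2=11, M1=14, R6=17 ⇒ E3
E3: M1=12, R6=14, Z2=15 ⇒ M1
M1: R6=4, Z2=23 ⇒ R6
R6: Z2=27 ⇒ Z2
NN route HQ → Y5 → E3 → M1 → R6 → Z2 → HQ costs 66.
Optimal: HQ → Z2 → Y5 → E3 → R6 → M1 → HQ costs 56 (by enumerating all 60 distinct tours).
Excess = 66 − 56 = 10.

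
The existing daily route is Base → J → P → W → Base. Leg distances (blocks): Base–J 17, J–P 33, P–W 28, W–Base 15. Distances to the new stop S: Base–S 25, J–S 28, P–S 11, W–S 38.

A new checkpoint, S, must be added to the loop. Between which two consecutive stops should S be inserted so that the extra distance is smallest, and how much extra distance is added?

Insertion cost between consecutive stops i–j is d(i,S) + d(S,j) − d(i,j):
  between Base and J: 25 + 28 − 17 = 36
  between J and P: 28 + 11 − 33 = 6
  between P and W: 11 + 38 − 28 = 21
  between W and Base: 38 + 25 − 15 = 48
Cheapest insertion is between J and P, adding 6.
New total = 93 + 6 = 99.

Minimum extra distance: 6 blocks, inserting S between J and P.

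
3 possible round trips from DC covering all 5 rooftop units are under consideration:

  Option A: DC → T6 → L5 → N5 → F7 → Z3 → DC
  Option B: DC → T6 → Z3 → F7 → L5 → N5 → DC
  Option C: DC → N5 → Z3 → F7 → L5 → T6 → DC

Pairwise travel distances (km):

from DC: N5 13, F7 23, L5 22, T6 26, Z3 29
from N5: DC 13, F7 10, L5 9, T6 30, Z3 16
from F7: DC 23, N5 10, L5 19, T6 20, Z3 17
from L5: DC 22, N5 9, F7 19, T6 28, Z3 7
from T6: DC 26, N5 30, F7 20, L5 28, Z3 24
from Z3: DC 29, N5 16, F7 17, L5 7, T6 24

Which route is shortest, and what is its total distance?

Option A: 26 + 28 + 9 + 10 + 17 + 29 = 119
Option B: 26 + 24 + 17 + 19 + 9 + 13 = 108
Option C: 13 + 16 + 17 + 19 + 28 + 26 = 119

108 km — Option B is the shortest.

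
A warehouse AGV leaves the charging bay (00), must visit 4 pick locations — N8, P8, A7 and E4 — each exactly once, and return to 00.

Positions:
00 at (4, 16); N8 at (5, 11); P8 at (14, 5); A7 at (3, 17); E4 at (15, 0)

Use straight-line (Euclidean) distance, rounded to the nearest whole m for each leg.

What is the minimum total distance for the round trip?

With 4 stops there are 4!/2 = 12 distinct round trips (a route and its reverse cost the same).
00→N8→P8→A7→E4→00: 5+11+16+21+19 = 72
00→N8→P8→E4→A7→00: 5+11+5+21+1 = 43
00→N8→A7→P8→E4→00: 5+6+16+5+19 = 51
00→N8→A7→E4→P8→00: 5+6+21+5+15 = 52
00→N8→E4→P8→A7→00: 5+15+5+16+1 = 42
00→N8→E4→A7→P8→00: 5+15+21+16+15 = 72
00→P8→N8→A7→E4→00: 15+11+6+21+19 = 72
00→P8→N8→E4→A7→00: 15+11+15+21+1 = 63
00→P8→A7→N8→E4→00: 15+16+6+15+19 = 71
00→P8→E4→N8→A7→00: 15+5+15+6+1 = 42
00→A7→N8→P8→E4→00: 1+6+11+5+19 = 42
00→A7→P8→N8→E4→00: 1+16+11+15+19 = 62
The minimum is 42.
One optimal route: 00 → N8 → E4 → P8 → A7 → 00 (or its reverse).

42 m — the shortest possible round trip.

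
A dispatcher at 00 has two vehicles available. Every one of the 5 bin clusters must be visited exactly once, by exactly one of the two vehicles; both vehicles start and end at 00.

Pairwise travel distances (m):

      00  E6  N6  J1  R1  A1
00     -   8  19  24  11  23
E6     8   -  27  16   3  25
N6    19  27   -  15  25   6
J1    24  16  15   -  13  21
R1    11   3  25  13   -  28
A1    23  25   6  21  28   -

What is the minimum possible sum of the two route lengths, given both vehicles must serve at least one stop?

Minimum combined distance: 84 m.

Try each way of splitting the stops between the two vehicles (each non-empty) and, for each split, find the best tour for each vehicle:
  {E6} + {N6, J1, R1, A1}: 16 + 68 = 84
  {N6} + {E6, J1, R1, A1}: 38 + 68 = 106
  {E6, N6} + {J1, R1, A1}: 54 + 68 = 122
  {J1} + {E6, N6, R1, A1}: 48 + 64 = 112
  {E6, J1} + {N6, R1, A1}: 48 + 64 = 112
  {N6, J1} + {E6, R1, A1}: 58 + 62 = 120
  … (15 splits in total)
Best: vehicle 1 00 → E6 → 00 = 16; vehicle 2 00 → R1 → J1 → N6 → A1 → 00 = 68; combined 84.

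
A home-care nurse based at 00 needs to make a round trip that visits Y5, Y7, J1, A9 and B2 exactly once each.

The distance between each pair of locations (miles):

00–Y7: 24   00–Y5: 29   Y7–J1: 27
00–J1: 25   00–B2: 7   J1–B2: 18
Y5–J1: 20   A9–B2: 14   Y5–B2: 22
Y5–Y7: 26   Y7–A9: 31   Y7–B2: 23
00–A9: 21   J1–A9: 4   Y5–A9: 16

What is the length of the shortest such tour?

There are 60 distinct closed tours to check (reversals are equivalent).
00 - Y5 - Y7 - J1 - A9 - B2 - 00: 29+26+27+4+14+7 = 107
00 - Y5 - Y7 - J1 - B2 - A9 - 00: 29+26+27+18+14+21 = 135
00 - Y5 - Y7 - A9 - J1 - B2 - 00: 29+26+31+4+18+7 = 115
00 - Y5 - Y7 - A9 - B2 - J1 - 00: 29+26+31+14+18+25 = 143
00 - Y5 - Y7 - B2 - J1 - A9 - 00: 29+26+23+18+4+21 = 121
00 - Y5 - Y7 - B2 - A9 - J1 - 00: 29+26+23+14+4+25 = 121
00 - Y5 - J1 - Y7 - A9 - B2 - 00: 29+20+27+31+14+7 = 128
00 - Y5 - J1 - Y7 - B2 - A9 - 00: 29+20+27+23+14+21 = 134
00 - Y5 - J1 - A9 - Y7 - B2 - 00: 29+20+4+31+23+7 = 114
00 - Y5 - J1 - A9 - B2 - Y7 - 00: 29+20+4+14+23+24 = 114
00 - Y5 - J1 - B2 - Y7 - A9 - 00: 29+20+18+23+31+21 = 142
00 - Y5 - J1 - B2 - A9 - Y7 - 00: 29+20+18+14+31+24 = 136
00 - Y5 - A9 - Y7 - J1 - B2 - 00: 29+16+31+27+18+7 = 128
00 - Y5 - A9 - Y7 - B2 - J1 - 00: 29+16+31+23+18+25 = 142
… (46 more)
00 - Y7 - Y5 - J1 - A9 - B2 - 00: 24+26+20+4+14+7 = 95  ← best
The minimum is 95.
One optimal route: 00 → Y7 → Y5 → J1 → A9 → B2 → 00 (or its reverse).

95 miles — the shortest possible round trip.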